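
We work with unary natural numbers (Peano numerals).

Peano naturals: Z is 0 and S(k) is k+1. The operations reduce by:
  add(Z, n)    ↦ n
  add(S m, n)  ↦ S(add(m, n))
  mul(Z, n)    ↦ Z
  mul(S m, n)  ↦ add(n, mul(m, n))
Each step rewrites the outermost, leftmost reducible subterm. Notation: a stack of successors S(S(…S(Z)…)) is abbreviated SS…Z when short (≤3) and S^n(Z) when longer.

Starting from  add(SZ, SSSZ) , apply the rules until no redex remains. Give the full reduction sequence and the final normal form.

  start: add(SZ, SSSZ)
  step 1: S(add(Z, SSSZ))
  step 2: S^4(Z)

Answer: normal form = S^4(Z)  (in 2 steps)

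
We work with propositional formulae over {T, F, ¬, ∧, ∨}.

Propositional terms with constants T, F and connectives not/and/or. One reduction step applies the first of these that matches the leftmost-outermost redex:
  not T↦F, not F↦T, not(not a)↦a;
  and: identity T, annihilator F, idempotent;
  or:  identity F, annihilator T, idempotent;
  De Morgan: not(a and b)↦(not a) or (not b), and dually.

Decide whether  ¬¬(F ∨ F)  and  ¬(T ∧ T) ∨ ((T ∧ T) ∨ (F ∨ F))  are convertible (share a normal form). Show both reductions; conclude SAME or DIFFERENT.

Answer: DIFFERENT — A ⇓ F, B ⇓ T

Working:
Term A:
  start: ¬¬(F ∨ F)
  [1] F ∨ F
  [2] F

Term B:
  start: ¬(T ∧ T) ∨ ((T ∧ T) ∨ (F ∨ F))
  [1] (¬T ∨ ¬T) ∨ ((T ∧ T) ∨ (F ∨ F))
  [2] ¬T ∨ ((T ∧ T) ∨ (F ∨ F))
  [3] F ∨ ((T ∧ T) ∨ (F ∨ F))
  [4] (T ∧ T) ∨ (F ∨ F)
  [5] T ∨ (F ∨ F)
  [6] T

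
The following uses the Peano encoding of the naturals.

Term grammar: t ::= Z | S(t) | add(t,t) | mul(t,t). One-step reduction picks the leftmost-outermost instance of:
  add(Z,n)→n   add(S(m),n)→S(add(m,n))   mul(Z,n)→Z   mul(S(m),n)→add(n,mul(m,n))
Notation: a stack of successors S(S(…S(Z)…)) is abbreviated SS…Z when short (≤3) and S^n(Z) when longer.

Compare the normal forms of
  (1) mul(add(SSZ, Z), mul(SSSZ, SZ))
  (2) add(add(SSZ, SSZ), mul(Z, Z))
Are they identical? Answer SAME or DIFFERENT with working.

Answer: DIFFERENT — A ⇓ S^6(Z), B ⇓ S^4(Z)

Derivation:
Term A:
  start: mul(add(SSZ, Z), mul(SSSZ, SZ))
  step 1: mul(S(add(SZ, Z)), mul(SSSZ, SZ))
  step 2: add(mul(SSSZ, SZ), mul(add(SZ, Z), mul(SSSZ, SZ)))
  step 3: add(add(SZ, mul(SSZ, SZ)), mul(add(SZ, Z), mul(SSSZ, SZ)))
  step 4: add(S(add(Z, mul(SSZ, SZ))), mul(add(SZ, Z), mul(SSSZ, SZ)))
  step 5: S(add(add(Z, mul(SSZ, SZ)), mul(add(SZ, Z), mul(SSSZ, SZ))))
  step 6: S(add(mul(SSZ, SZ), mul(add(SZ, Z), mul(SSSZ, SZ))))
  step 7: S(add(add(SZ, mul(SZ, SZ)), mul(add(SZ, Z), mul(SSSZ, SZ))))
  step 8: S(add(S(add(Z, mul(SZ, SZ))), mul(add(SZ, Z), mul(SSSZ, SZ))))
  step 9: S(S(add(add(Z, mul(SZ, SZ)), mul(add(SZ, Z), mul(SSSZ, SZ)))))
  step 10: S(S(add(mul(SZ, SZ), mul(add(SZ, Z), mul(SSSZ, SZ)))))
  step 11: S(S(add(add(SZ, mul(Z, SZ)), mul(add(SZ, Z), mul(SSSZ, SZ)))))
  step 12: S(S(add(S(add(Z, mul(Z, SZ))), mul(add(SZ, Z), mul(SSSZ, SZ)))))
  step 13: S(S(S(add(add(Z, mul(Z, SZ)), mul(add(SZ, Z), mul(SSSZ, SZ))))))
  step 14: S(S(S(add(mul(Z, SZ), mul(add(SZ, Z), mul(SSSZ, SZ))))))
  step 15: S(S(S(add(Z, mul(add(SZ, Z), mul(SSSZ, SZ))))))
  step 16: S(S(S(mul(add(SZ, Z), mul(SSSZ, SZ)))))
  step 17: S(S(S(mul(S(add(Z, Z)), mul(SSSZ, SZ)))))
  step 18: S(S(S(add(mul(SSSZ, SZ), mul(add(Z, Z), mul(SSSZ, SZ))))))
  step 19: S(S(S(add(add(SZ, mul(SSZ, SZ)), mul(add(Z, Z), mul(SSSZ, SZ))))))
  step 20: S(S(S(add(S(add(Z, mul(SSZ, SZ))), mul(add(Z, Z), mul(SSSZ, SZ))))))
  step 21: S(S(S(S(add(add(Z, mul(SSZ, SZ)), mul(add(Z, Z), mul(SSSZ, SZ)))))))
  step 22: S(S(S(S(add(mul(SSZ, SZ), mul(add(Z, Z), mul(SSSZ, SZ)))))))
  step 23: S(S(S(S(add(add(SZ, mul(SZ, SZ)), mul(add(Z, Z), mul(SSSZ, SZ)))))))
  step 24: S(S(S(S(add(S(add(Z, mul(SZ, SZ))), mul(add(Z, Z), mul(SSSZ, SZ)))))))
  step 25: S(S(S(S(S(add(add(Z, mul(SZ, SZ)), mul(add(Z, Z), mul(SSSZ, SZ))))))))
  step 26: S(S(S(S(S(add(mul(SZ, SZ), mul(add(Z, Z), mul(SSSZ, SZ))))))))
  step 27: S(S(S(S(S(add(add(SZ, mul(Z, SZ)), mul(add(Z, Z), mul(SSSZ, SZ))))))))
  step 28: S(S(S(S(S(add(S(add(Z, mul(Z, SZ))), mul(add(Z, Z), mul(SSSZ, SZ))))))))
  step 29: S(S(S(S(S(S(add(add(Z, mul(Z, SZ)), mul(add(Z, Z), mul(SSSZ, SZ)))))))))
  step 30: S(S(S(S(S(S(add(mul(Z, SZ), mul(add(Z, Z), mul(SSSZ, SZ)))))))))
  step 31: S(S(S(S(S(S(add(Z, mul(add(Z, Z), mul(SSSZ, SZ)))))))))
  step 32: S(S(S(S(S(S(mul(add(Z, Z), mul(SSSZ, SZ))))))))
  step 33: S(S(S(S(S(S(mul(Z, mul(SSSZ, SZ))))))))
  step 34: S^6(Z)

Term B:
  start: add(add(SSZ, SSZ), mul(Z, Z))
  step 1: add(S(add(SZ, SSZ)), mul(Z, Z))
  step 2: S(add(add(SZ, SSZ), mul(Z, Z)))
  step 3: S(add(S(add(Z, SSZ)), mul(Z, Z)))
  step 4: S(S(add(add(Z, SSZ), mul(Z, Z))))
  step 5: S(S(add(SSZ, mul(Z, Z))))
  step 6: S(S(S(add(SZ, mul(Z, Z)))))
  step 7: S(S(S(S(add(Z, mul(Z, Z))))))
  step 8: S(S(S(S(mul(Z, Z)))))
  step 9: S^4(Z)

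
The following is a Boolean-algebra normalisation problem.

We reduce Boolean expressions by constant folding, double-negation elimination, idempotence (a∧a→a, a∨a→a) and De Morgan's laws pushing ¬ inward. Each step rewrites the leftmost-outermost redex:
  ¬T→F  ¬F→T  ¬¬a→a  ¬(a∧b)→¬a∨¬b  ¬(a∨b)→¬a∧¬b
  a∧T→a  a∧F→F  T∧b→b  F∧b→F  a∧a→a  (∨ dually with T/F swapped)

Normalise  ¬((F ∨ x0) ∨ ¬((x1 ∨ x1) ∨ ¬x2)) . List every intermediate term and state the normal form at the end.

  start: ¬((F ∨ x0) ∨ ¬((x1 ∨ x1) ∨ ¬x2))
  [1] ¬(F ∨ x0) ∧ ¬¬((x1 ∨ x1) ∨ ¬x2)
  [2] (¬F ∧ ¬x0) ∧ ¬¬((x1 ∨ x1) ∨ ¬x2)
  [3] (T ∧ ¬x0) ∧ ¬¬((x1 ∨ x1) ∨ ¬x2)
  [4] ¬x0 ∧ ¬¬((x1 ∨ x1) ∨ ¬x2)
  [5] ¬x0 ∧ ((x1 ∨ x1) ∨ ¬x2)
  [6] ¬x0 ∧ (x1 ∨ ¬x2)

Answer: normal form = ¬x0 ∧ (x1 ∨ ¬x2)  (in 6 steps)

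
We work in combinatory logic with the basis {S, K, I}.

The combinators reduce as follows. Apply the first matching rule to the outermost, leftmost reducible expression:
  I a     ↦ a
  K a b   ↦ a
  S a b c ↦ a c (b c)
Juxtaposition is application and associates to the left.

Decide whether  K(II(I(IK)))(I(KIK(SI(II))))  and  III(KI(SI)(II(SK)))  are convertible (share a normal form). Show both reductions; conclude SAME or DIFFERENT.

Term A:
  start: K(II(I(IK)))(I(KIK(SI(II))))
  [1] II(I(IK))
  [2] I(I(IK))
  [3] I(IK)
  [4] IK
  [5] K

Term B:
  start: III(KI(SI)(II(SK)))
  [1] II(KI(SI)(II(SK)))
  [2] I(KI(SI)(II(SK)))
  [3] KI(SI)(II(SK))
  [4] I(II(SK))
  [5] II(SK)
  [6] I(SK)
  [7] SK

Answer: DIFFERENT — A ⇓ K, B ⇓ SK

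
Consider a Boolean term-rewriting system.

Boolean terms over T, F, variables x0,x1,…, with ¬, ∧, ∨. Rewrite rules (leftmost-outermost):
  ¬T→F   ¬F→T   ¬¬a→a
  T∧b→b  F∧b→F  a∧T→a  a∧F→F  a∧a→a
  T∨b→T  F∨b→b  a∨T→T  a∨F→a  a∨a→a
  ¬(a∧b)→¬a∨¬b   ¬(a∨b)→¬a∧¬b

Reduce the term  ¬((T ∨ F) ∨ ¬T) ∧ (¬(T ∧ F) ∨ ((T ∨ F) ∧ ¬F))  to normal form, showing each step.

Answer: normal form = F  (in 6 steps)

Working:
  start: ¬((T ∨ F) ∨ ¬T) ∧ (¬(T ∧ F) ∨ ((T ∨ F) ∧ ¬F))
  →1  (¬(T ∨ F) ∧ ¬¬T) ∧ (¬(T ∧ F) ∨ ((T ∨ F) ∧ ¬F))
  →2  ((¬T ∧ ¬F) ∧ ¬¬T) ∧ (¬(T ∧ F) ∨ ((T ∨ F) ∧ ¬F))
  →3  ((F ∧ ¬F) ∧ ¬¬T) ∧ (¬(T ∧ F) ∨ ((T ∨ F) ∧ ¬F))
  →4  (F ∧ ¬¬T) ∧ (¬(T ∧ F) ∨ ((T ∨ F) ∧ ¬F))
  →5  F ∧ (¬(T ∧ F) ∨ ((T ∨ F) ∧ ¬F))
  →6  F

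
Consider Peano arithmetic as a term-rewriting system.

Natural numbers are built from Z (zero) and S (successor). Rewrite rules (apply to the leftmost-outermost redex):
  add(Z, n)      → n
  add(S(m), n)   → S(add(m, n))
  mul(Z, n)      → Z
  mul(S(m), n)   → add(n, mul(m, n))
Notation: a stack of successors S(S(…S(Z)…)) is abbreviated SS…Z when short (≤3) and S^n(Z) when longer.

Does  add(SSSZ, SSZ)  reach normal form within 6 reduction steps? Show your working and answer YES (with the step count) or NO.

Answer: YES — reaches normal form S^5(Z) in 4 ≤ 6 steps

Working:
  start: add(SSSZ, SSZ)
  [1] S(add(SSZ, SSZ))
  [2] S(S(add(SZ, SSZ)))
  [3] S(S(S(add(Z, SSZ))))
  [4] S^5(Z)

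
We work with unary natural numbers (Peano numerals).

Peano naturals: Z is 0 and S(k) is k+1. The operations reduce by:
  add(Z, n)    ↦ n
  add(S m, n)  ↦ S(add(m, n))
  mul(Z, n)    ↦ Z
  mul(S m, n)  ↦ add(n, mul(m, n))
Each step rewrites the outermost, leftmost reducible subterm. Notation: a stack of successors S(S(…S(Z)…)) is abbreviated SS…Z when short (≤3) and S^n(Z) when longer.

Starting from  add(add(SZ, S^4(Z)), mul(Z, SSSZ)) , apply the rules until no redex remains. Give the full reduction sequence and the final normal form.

  start: add(add(SZ, S^4(Z)), mul(Z, SSSZ))
  step 1: add(S(add(Z, S^4(Z))), mul(Z, SSSZ))
  step 2: S(add(add(Z, S^4(Z)), mul(Z, SSSZ)))
  step 3: S(add(S^4(Z), mul(Z, SSSZ)))
  step 4: S(S(add(SSSZ, mul(Z, SSSZ))))
  step 5: S(S(S(add(SSZ, mul(Z, SSSZ)))))
  step 6: S(S(S(S(add(SZ, mul(Z, SSSZ))))))
  step 7: S(S(S(S(S(add(Z, mul(Z, SSSZ)))))))
  step 8: S(S(S(S(S(mul(Z, SSSZ))))))
  step 9: S^5(Z)

Answer: normal form = S^5(Z)  (in 9 steps)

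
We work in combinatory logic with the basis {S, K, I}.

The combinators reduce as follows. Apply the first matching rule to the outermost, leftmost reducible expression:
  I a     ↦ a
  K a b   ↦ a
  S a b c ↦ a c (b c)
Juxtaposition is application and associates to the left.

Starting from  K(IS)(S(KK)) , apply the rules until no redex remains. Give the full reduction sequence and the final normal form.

  start: K(IS)(S(KK))
  →1  IS
  →2  S

Answer: normal form = S  (in 2 steps)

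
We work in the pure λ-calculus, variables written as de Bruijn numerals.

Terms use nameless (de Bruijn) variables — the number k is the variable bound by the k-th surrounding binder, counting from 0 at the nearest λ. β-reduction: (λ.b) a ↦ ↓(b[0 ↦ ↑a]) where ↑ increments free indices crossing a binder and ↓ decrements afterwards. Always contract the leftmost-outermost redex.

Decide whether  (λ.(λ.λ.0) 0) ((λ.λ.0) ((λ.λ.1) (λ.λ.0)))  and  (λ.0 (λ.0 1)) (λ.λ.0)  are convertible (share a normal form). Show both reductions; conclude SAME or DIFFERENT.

Term A:
  start: (λ.(λ.λ.0) 0) ((λ.λ.0) ((λ.λ.1) (λ.λ.0)))
  →1  (λ.λ.0) ((λ.λ.0) ((λ.λ.1) (λ.λ.0)))
  →2  λ.0

Term B:
  start: (λ.0 (λ.0 1)) (λ.λ.0)
  →1  (λ.λ.0) (λ.0 (λ.λ.0))
  →2  λ.0

Answer: SAME — A ⇓ λ.0, B ⇓ λ.0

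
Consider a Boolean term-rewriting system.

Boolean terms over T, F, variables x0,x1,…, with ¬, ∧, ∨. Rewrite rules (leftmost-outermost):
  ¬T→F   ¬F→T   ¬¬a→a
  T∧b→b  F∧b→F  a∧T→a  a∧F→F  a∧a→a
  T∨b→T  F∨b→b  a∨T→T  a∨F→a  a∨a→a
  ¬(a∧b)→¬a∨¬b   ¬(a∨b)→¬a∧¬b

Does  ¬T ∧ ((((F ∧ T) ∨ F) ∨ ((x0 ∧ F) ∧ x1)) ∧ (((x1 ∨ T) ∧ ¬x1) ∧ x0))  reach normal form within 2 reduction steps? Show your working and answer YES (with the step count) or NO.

Answer: YES — reaches normal form F in 2 ≤ 2 steps

Working:
  start: ¬T ∧ ((((F ∧ T) ∨ F) ∨ ((x0 ∧ F) ∧ x1)) ∧ (((x1 ∨ T) ∧ ¬x1) ∧ x0))
  step 1: F ∧ ((((F ∧ T) ∨ F) ∨ ((x0 ∧ F) ∧ x1)) ∧ (((x1 ∨ T) ∧ ¬x1) ∧ x0))
  step 2: F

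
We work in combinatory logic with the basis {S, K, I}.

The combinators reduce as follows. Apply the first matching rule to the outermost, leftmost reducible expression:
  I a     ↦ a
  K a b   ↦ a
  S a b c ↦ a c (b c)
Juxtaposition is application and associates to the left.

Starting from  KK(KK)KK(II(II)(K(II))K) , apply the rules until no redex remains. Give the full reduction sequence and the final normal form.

  start: KK(KK)KK(II(II)(K(II))K)
  step 1: KKK(II(II)(K(II))K)
  step 2: K(II(II)(K(II))K)
  step 3: K(I(II)(K(II))K)
  step 4: K(II(K(II))K)
  step 5: K(I(K(II))K)
  step 6: K(K(II)K)
  step 7: K(II)
  step 8: KI

Answer: normal form = KI  (in 8 steps)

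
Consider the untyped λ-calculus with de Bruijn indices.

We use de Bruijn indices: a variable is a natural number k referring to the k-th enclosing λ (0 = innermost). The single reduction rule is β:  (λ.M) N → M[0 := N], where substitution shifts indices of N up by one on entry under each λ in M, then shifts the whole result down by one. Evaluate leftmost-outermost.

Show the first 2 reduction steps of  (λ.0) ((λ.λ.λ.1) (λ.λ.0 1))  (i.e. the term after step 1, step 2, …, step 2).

  start: (λ.0) ((λ.λ.λ.1) (λ.λ.0 1))
  [1] (λ.λ.λ.1) (λ.λ.0 1)
  [2] λ.λ.1

Answer: after 2 steps: λ.λ.1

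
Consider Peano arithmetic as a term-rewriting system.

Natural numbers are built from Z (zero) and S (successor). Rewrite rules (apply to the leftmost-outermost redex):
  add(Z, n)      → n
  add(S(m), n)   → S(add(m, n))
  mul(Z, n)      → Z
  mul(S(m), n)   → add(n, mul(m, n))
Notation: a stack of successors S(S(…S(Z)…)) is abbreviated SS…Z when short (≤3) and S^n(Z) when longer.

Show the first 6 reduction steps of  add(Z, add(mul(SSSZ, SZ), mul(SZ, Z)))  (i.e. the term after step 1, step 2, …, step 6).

Answer: after 6 steps: S(add(add(SZ, mul(SZ, SZ)), mul(SZ, Z)))

Reduction:
  start: add(Z, add(mul(SSSZ, SZ), mul(SZ, Z)))
  →1  add(mul(SSSZ, SZ), mul(SZ, Z))
  →2  add(add(SZ, mul(SSZ, SZ)), mul(SZ, Z))
  →3  add(S(add(Z, mul(SSZ, SZ))), mul(SZ, Z))
  →4  S(add(add(Z, mul(SSZ, SZ)), mul(SZ, Z)))
  →5  S(add(mul(SSZ, SZ), mul(SZ, Z)))
  →6  S(add(add(SZ, mul(SZ, SZ)), mul(SZ, Z)))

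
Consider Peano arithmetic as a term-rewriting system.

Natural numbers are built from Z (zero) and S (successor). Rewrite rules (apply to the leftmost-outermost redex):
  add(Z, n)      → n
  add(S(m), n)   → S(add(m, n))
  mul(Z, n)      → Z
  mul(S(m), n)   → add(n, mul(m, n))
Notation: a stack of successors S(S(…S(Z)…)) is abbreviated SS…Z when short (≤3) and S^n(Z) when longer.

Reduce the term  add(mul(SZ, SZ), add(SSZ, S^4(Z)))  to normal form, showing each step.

Answer: normal form = S^7(Z)  (in 9 steps)

Derivation:
  start: add(mul(SZ, SZ), add(SSZ, S^4(Z)))
  step 1: add(add(SZ, mul(Z, SZ)), add(SSZ, S^4(Z)))
  step 2: add(S(add(Z, mul(Z, SZ))), add(SSZ, S^4(Z)))
  step 3: S(add(add(Z, mul(Z, SZ)), add(SSZ, S^4(Z))))
  step 4: S(add(mul(Z, SZ), add(SSZ, S^4(Z))))
  step 5: S(add(Z, add(SSZ, S^4(Z))))
  step 6: S(add(SSZ, S^4(Z)))
  step 7: S(S(add(SZ, S^4(Z))))
  step 8: S(S(S(add(Z, S^4(Z)))))
  step 9: S^7(Z)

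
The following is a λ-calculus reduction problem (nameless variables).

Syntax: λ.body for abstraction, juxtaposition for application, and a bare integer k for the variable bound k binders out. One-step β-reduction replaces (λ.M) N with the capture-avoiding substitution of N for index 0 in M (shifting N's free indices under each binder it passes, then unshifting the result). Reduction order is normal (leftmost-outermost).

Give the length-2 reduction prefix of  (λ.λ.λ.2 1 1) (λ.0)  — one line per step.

  start: (λ.λ.λ.2 1 1) (λ.0)
  [1] λ.λ.(λ.0) 1 1
  [2] λ.λ.1 1

Answer: after 2 steps: λ.λ.1 1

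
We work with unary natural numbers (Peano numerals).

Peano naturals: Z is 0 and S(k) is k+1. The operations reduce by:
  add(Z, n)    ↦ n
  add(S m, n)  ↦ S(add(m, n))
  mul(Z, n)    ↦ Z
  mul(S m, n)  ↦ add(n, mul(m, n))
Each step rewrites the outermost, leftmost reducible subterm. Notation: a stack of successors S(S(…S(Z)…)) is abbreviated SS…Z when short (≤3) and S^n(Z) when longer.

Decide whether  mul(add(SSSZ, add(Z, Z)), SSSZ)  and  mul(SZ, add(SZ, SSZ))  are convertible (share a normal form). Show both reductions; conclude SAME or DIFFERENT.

Answer: DIFFERENT — A ⇓ S^9(Z), B ⇓ SSSZ

Derivation:
Term A:
  start: mul(add(SSSZ, add(Z, Z)), SSSZ)
  [1] mul(S(add(SSZ, add(Z, Z))), SSSZ)
  [2] add(SSSZ, mul(add(SSZ, add(Z, Z)), SSSZ))
  [3] S(add(SSZ, mul(add(SSZ, add(Z, Z)), SSSZ)))
  [4] S(S(add(SZ, mul(add(SSZ, add(Z, Z)), SSSZ))))
  [5] S(S(S(add(Z, mul(add(SSZ, add(Z, Z)), SSSZ)))))
  [6] S(S(S(mul(add(SSZ, add(Z, Z)), SSSZ))))
  [7] S(S(S(mul(S(add(SZ, add(Z, Z))), SSSZ))))
  [8] S(S(S(add(SSSZ, mul(add(SZ, add(Z, Z)), SSSZ)))))
  [9] S(S(S(S(add(SSZ, mul(add(SZ, add(Z, Z)), SSSZ))))))
  [10] S(S(S(S(S(add(SZ, mul(add(SZ, add(Z, Z)), SSSZ)))))))
  [11] S(S(S(S(S(S(add(Z, mul(add(SZ, add(Z, Z)), SSSZ))))))))
  [12] S(S(S(S(S(S(mul(add(SZ, add(Z, Z)), SSSZ)))))))
  [13] S(S(S(S(S(S(mul(S(add(Z, add(Z, Z))), SSSZ)))))))
  [14] S(S(S(S(S(S(add(SSSZ, mul(add(Z, add(Z, Z)), SSSZ))))))))
  [15] S(S(S(S(S(S(S(add(SSZ, mul(add(Z, add(Z, Z)), SSSZ)))))))))
  [16] S(S(S(S(S(S(S(S(add(SZ, mul(add(Z, add(Z, Z)), SSSZ))))))))))
  [17] S(S(S(S(S(S(S(S(S(add(Z, mul(add(Z, add(Z, Z)), SSSZ)))))))))))
  [18] S(S(S(S(S(S(S(S(S(mul(add(Z, add(Z, Z)), SSSZ))))))))))
  [19] S(S(S(S(S(S(S(S(S(mul(add(Z, Z), SSSZ))))))))))
  [20] S(S(S(S(S(S(S(S(S(mul(Z, SSSZ))))))))))
  [21] S^9(Z)

Term B:
  start: mul(SZ, add(SZ, SSZ))
  [1] add(add(SZ, SSZ), mul(Z, add(SZ, SSZ)))
  [2] add(S(add(Z, SSZ)), mul(Z, add(SZ, SSZ)))
  [3] S(add(add(Z, SSZ), mul(Z, add(SZ, SSZ))))
  [4] S(add(SSZ, mul(Z, add(SZ, SSZ))))
  [5] S(S(add(SZ, mul(Z, add(SZ, SSZ)))))
  [6] S(S(S(add(Z, mul(Z, add(SZ, SSZ))))))
  [7] S(S(S(mul(Z, add(SZ, SSZ)))))
  [8] SSSZ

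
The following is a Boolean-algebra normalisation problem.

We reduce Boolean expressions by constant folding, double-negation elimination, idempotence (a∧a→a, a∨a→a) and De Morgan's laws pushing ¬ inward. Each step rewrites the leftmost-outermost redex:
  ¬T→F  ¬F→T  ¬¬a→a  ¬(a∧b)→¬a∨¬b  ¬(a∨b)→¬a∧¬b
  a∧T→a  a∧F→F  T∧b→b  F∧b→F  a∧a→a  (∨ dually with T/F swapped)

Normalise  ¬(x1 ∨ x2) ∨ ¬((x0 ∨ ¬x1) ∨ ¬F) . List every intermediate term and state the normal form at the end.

Answer: normal form = ¬x1 ∧ ¬x2  (in 7 steps)

Working:
  start: ¬(x1 ∨ x2) ∨ ¬((x0 ∨ ¬x1) ∨ ¬F)
  [1] (¬x1 ∧ ¬x2) ∨ ¬((x0 ∨ ¬x1) ∨ ¬F)
  [2] (¬x1 ∧ ¬x2) ∨ (¬(x0 ∨ ¬x1) ∧ ¬¬F)
  [3] (¬x1 ∧ ¬x2) ∨ ((¬x0 ∧ ¬¬x1) ∧ ¬¬F)
  [4] (¬x1 ∧ ¬x2) ∨ ((¬x0 ∧ x1) ∧ ¬¬F)
  [5] (¬x1 ∧ ¬x2) ∨ ((¬x0 ∧ x1) ∧ F)
  [6] (¬x1 ∧ ¬x2) ∨ F
  [7] ¬x1 ∧ ¬x2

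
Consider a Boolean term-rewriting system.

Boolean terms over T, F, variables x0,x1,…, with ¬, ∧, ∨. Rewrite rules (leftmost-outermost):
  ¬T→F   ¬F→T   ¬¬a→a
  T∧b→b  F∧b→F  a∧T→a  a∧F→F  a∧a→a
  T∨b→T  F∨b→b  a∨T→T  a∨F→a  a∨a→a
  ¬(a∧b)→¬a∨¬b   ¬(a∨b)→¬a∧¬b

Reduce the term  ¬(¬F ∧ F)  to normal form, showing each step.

Answer: normal form = T  (in 4 steps)

Working:
  start: ¬(¬F ∧ F)
  →1  ¬¬F ∨ ¬F
  →2  F ∨ ¬F
  →3  ¬F
  →4  T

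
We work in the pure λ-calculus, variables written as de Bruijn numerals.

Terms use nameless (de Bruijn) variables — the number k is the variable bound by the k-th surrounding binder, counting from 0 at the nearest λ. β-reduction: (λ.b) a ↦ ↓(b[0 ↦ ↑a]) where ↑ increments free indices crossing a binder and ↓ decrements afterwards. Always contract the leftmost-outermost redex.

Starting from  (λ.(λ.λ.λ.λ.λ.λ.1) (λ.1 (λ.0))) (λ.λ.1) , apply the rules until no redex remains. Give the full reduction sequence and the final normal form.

  start: (λ.(λ.λ.λ.λ.λ.λ.1) (λ.1 (λ.0))) (λ.λ.1)
  →1  (λ.λ.λ.λ.λ.λ.1) (λ.(λ.λ.1) (λ.0))
  →2  λ.λ.λ.λ.λ.1

Answer: normal form = λ.λ.λ.λ.λ.1  (in 2 steps)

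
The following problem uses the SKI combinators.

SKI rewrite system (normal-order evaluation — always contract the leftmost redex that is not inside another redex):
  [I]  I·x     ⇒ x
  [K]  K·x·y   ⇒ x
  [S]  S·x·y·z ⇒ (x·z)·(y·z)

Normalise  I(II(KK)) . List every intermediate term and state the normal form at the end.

  start: I(II(KK))
  →1  II(KK)
  →2  I(KK)
  →3  KK

Answer: normal form = KK  (in 3 steps)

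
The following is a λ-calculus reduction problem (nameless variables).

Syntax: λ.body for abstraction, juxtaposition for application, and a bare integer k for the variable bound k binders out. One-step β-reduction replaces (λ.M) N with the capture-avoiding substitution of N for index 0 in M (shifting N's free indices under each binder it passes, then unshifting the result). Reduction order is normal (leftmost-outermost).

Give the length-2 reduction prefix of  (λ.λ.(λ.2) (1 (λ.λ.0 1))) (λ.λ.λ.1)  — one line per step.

  start: (λ.λ.(λ.2) (1 (λ.λ.0 1))) (λ.λ.λ.1)
  step 1: λ.(λ.λ.λ.λ.1) ((λ.λ.λ.1) (λ.λ.0 1))
  step 2: λ.λ.λ.λ.1

Answer: after 2 steps: λ.λ.λ.λ.1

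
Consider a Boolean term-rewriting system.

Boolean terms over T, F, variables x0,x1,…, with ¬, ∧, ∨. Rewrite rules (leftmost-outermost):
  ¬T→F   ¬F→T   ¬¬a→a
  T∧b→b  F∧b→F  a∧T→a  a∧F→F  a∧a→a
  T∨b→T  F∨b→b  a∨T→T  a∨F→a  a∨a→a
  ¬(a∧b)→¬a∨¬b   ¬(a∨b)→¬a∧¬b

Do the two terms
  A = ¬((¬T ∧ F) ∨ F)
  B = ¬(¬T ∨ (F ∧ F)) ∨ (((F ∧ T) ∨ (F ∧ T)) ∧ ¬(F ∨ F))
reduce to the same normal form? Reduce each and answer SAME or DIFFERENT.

Answer: SAME — A ⇓ T, B ⇓ T

Working:
Term A:
  start: ¬((¬T ∧ F) ∨ F)
  →1  ¬(¬T ∧ F) ∧ ¬F
  →2  (¬¬T ∨ ¬F) ∧ ¬F
  →3  (T ∨ ¬F) ∧ ¬F
  →4  T ∧ ¬F
  →5  ¬F
  →6  T

Term B:
  start: ¬(¬T ∨ (F ∧ F)) ∨ (((F ∧ T) ∨ (F ∧ T)) ∧ ¬(F ∨ F))
  →1  (¬¬T ∧ ¬(F ∧ F)) ∨ (((F ∧ T) ∨ (F ∧ T)) ∧ ¬(F ∨ F))
  →2  (T ∧ ¬(F ∧ F)) ∨ (((F ∧ T) ∨ (F ∧ T)) ∧ ¬(F ∨ F))
  →3  ¬(F ∧ F) ∨ (((F ∧ T) ∨ (F ∧ T)) ∧ ¬(F ∨ F))
  →4  (¬F ∨ ¬F) ∨ (((F ∧ T) ∨ (F ∧ T)) ∧ ¬(F ∨ F))
  →5  ¬F ∨ (((F ∧ T) ∨ (F ∧ T)) ∧ ¬(F ∨ F))
  →6  T ∨ (((F ∧ T) ∨ (F ∧ T)) ∧ ¬(F ∨ F))
  →7  T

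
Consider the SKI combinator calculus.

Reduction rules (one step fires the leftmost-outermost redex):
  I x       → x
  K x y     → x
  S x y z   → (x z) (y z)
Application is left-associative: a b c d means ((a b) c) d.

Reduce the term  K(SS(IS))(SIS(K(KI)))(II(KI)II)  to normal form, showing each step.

  start: K(SS(IS))(SIS(K(KI)))(II(KI)II)
  →1  SS(IS)(II(KI)II)
  →2  S(II(KI)II)(IS(II(KI)II))
  →3  S(I(KI)II)(IS(II(KI)II))
  →4  S(KIII)(IS(II(KI)II))
  →5  S(II)(IS(II(KI)II))
  →6  SI(IS(II(KI)II))
  →7  SI(S(II(KI)II))
  →8  SI(S(I(KI)II))
  →9  SI(S(KIII))
  →10  SI(S(II))
  →11  SI(SI)

Answer: normal form = SI(SI)  (in 11 steps)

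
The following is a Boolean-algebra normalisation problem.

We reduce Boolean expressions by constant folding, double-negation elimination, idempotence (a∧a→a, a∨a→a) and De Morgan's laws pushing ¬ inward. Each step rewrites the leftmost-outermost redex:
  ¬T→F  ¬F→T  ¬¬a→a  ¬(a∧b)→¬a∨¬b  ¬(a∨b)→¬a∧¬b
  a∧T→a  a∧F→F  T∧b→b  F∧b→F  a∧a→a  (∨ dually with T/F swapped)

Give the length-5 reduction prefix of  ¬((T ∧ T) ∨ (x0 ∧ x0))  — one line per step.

Answer: after 5 steps: F

Working:
  start: ¬((T ∧ T) ∨ (x0 ∧ x0))
  [1] ¬(T ∧ T) ∧ ¬(x0 ∧ x0)
  [2] (¬T ∨ ¬T) ∧ ¬(x0 ∧ x0)
  [3] ¬T ∧ ¬(x0 ∧ x0)
  [4] F ∧ ¬(x0 ∧ x0)
  [5] F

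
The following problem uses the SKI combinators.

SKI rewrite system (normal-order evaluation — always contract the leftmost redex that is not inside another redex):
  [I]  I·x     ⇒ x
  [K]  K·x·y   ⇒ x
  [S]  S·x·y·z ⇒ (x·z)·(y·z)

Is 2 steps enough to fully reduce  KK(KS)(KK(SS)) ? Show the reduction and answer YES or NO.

Answer: YES — reaches normal form KK in 2 ≤ 2 steps

Reduction:
  start: KK(KS)(KK(SS))
  step 1: K(KK(SS))
  step 2: KK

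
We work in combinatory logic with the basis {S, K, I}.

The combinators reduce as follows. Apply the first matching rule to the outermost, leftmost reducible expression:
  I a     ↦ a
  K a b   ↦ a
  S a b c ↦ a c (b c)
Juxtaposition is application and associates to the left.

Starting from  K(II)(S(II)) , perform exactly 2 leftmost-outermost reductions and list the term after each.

Answer: after 2 steps: I

Reduction:
  start: K(II)(S(II))
  →1  II
  →2  I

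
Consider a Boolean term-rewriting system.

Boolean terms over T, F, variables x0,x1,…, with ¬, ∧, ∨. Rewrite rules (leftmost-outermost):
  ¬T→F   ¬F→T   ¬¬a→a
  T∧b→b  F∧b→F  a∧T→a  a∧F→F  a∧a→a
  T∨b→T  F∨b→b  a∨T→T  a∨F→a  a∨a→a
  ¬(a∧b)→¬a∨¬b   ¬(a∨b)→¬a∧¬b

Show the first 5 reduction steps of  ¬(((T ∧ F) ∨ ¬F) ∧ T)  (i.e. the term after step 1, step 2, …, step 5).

Answer: after 5 steps: (¬F ∧ ¬¬F) ∨ ¬T

Derivation:
  start: ¬(((T ∧ F) ∨ ¬F) ∧ T)
  [1] ¬((T ∧ F) ∨ ¬F) ∨ ¬T
  [2] (¬(T ∧ F) ∧ ¬¬F) ∨ ¬T
  [3] ((¬T ∨ ¬F) ∧ ¬¬F) ∨ ¬T
  [4] ((F ∨ ¬F) ∧ ¬¬F) ∨ ¬T
  [5] (¬F ∧ ¬¬F) ∨ ¬T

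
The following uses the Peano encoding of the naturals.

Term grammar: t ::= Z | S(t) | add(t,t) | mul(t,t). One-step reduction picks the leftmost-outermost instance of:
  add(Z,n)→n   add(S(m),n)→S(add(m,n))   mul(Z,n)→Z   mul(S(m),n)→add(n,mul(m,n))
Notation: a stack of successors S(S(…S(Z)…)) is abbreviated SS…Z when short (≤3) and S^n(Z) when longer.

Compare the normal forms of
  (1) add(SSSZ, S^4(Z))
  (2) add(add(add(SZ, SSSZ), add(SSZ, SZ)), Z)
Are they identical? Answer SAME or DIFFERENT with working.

Answer: SAME — A ⇓ S^7(Z), B ⇓ S^7(Z)

Reduction:
Term A:
  start: add(SSSZ, S^4(Z))
  →1  S(add(SSZ, S^4(Z)))
  →2  S(S(add(SZ, S^4(Z))))
  →3  S(S(S(add(Z, S^4(Z)))))
  →4  S^7(Z)

Term B:
  start: add(add(add(SZ, SSSZ), add(SSZ, SZ)), Z)
  →1  add(add(S(add(Z, SSSZ)), add(SSZ, SZ)), Z)
  →2  add(S(add(add(Z, SSSZ), add(SSZ, SZ))), Z)
  →3  S(add(add(add(Z, SSSZ), add(SSZ, SZ)), Z))
  →4  S(add(add(SSSZ, add(SSZ, SZ)), Z))
  →5  S(add(S(add(SSZ, add(SSZ, SZ))), Z))
  →6  S(S(add(add(SSZ, add(SSZ, SZ)), Z)))
  →7  S(S(add(S(add(SZ, add(SSZ, SZ))), Z)))
  →8  S(S(S(add(add(SZ, add(SSZ, SZ)), Z))))
  →9  S(S(S(add(S(add(Z, add(SSZ, SZ))), Z))))
  →10  S(S(S(S(add(add(Z, add(SSZ, SZ)), Z)))))
  →11  S(S(S(S(add(add(SSZ, SZ), Z)))))
  →12  S(S(S(S(add(S(add(SZ, SZ)), Z)))))
  →13  S(S(S(S(S(add(add(SZ, SZ), Z))))))
  →14  S(S(S(S(S(add(S(add(Z, SZ)), Z))))))
  →15  S(S(S(S(S(S(add(add(Z, SZ), Z)))))))
  →16  S(S(S(S(S(S(add(SZ, Z)))))))
  →17  S(S(S(S(S(S(S(add(Z, Z))))))))
  →18  S^7(Z)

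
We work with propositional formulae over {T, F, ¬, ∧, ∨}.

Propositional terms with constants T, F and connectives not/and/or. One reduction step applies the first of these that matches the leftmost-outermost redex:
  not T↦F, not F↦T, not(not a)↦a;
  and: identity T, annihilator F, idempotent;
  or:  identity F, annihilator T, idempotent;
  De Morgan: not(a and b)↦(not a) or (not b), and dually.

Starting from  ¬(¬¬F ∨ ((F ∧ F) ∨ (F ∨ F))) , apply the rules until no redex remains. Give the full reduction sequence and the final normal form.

  start: ¬(¬¬F ∨ ((F ∧ F) ∨ (F ∨ F)))
  [1] ¬¬¬F ∧ ¬((F ∧ F) ∨ (F ∨ F))
  [2] ¬F ∧ ¬((F ∧ F) ∨ (F ∨ F))
  [3] T ∧ ¬((F ∧ F) ∨ (F ∨ F))
  [4] ¬((F ∧ F) ∨ (F ∨ F))
  [5] ¬(F ∧ F) ∧ ¬(F ∨ F)
  [6] (¬F ∨ ¬F) ∧ ¬(F ∨ F)
  [7] ¬F ∧ ¬(F ∨ F)
  [8] T ∧ ¬(F ∨ F)
  [9] ¬(F ∨ F)
  [10] ¬F ∧ ¬F
  [11] ¬F
  [12] T

Answer: normal form = T  (in 12 steps)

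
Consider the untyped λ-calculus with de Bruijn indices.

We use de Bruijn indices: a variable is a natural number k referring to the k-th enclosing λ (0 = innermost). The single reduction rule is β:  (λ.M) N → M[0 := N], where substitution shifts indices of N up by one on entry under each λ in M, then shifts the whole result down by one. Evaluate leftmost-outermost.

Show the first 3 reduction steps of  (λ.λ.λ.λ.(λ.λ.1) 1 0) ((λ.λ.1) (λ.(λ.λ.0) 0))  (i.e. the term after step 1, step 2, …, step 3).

Answer: after 3 steps: λ.λ.λ.1

Reduction:
  start: (λ.λ.λ.λ.(λ.λ.1) 1 0) ((λ.λ.1) (λ.(λ.λ.0) 0))
  →1  λ.λ.λ.(λ.λ.1) 1 0
  →2  λ.λ.λ.(λ.2) 0
  →3  λ.λ.λ.1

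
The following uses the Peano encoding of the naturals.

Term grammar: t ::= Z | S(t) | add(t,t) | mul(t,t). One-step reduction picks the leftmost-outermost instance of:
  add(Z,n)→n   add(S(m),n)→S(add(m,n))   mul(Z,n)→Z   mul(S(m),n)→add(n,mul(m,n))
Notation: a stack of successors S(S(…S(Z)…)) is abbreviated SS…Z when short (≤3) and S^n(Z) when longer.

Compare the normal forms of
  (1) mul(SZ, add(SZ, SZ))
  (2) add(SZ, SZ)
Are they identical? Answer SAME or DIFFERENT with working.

Answer: SAME — A ⇓ SSZ, B ⇓ SSZ

Reduction:
Term A:
  start: mul(SZ, add(SZ, SZ))
  [1] add(add(SZ, SZ), mul(Z, add(SZ, SZ)))
  [2] add(S(add(Z, SZ)), mul(Z, add(SZ, SZ)))
  [3] S(add(add(Z, SZ), mul(Z, add(SZ, SZ))))
  [4] S(add(SZ, mul(Z, add(SZ, SZ))))
  [5] S(S(add(Z, mul(Z, add(SZ, SZ)))))
  [6] S(S(mul(Z, add(SZ, SZ))))
  [7] SSZ

Term B:
  start: add(SZ, SZ)
  [1] S(add(Z, SZ))
  [2] SSZ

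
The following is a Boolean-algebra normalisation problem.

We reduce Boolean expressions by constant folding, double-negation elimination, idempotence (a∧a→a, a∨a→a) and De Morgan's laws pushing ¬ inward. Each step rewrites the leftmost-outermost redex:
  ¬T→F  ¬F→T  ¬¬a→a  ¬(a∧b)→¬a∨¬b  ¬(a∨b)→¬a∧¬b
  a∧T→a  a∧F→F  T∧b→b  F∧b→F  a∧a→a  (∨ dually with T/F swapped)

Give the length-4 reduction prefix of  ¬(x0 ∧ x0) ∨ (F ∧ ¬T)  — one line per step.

  start: ¬(x0 ∧ x0) ∨ (F ∧ ¬T)
  step 1: (¬x0 ∨ ¬x0) ∨ (F ∧ ¬T)
  step 2: ¬x0 ∨ (F ∧ ¬T)
  step 3: ¬x0 ∨ F
  step 4: ¬x0

Answer: after 4 steps: ¬x0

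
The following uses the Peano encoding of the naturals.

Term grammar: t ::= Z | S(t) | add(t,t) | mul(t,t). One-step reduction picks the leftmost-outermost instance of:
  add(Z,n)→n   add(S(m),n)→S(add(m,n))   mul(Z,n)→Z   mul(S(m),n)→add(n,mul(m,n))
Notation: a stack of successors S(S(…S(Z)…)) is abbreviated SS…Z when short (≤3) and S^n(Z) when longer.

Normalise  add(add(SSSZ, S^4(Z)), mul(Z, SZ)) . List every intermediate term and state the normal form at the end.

  start: add(add(SSSZ, S^4(Z)), mul(Z, SZ))
  [1] add(S(add(SSZ, S^4(Z))), mul(Z, SZ))
  [2] S(add(add(SSZ, S^4(Z)), mul(Z, SZ)))
  [3] S(add(S(add(SZ, S^4(Z))), mul(Z, SZ)))
  [4] S(S(add(add(SZ, S^4(Z)), mul(Z, SZ))))
  [5] S(S(add(S(add(Z, S^4(Z))), mul(Z, SZ))))
  [6] S(S(S(add(add(Z, S^4(Z)), mul(Z, SZ)))))
  [7] S(S(S(add(S^4(Z), mul(Z, SZ)))))
  [8] S(S(S(S(add(SSSZ, mul(Z, SZ))))))
  [9] S(S(S(S(S(add(SSZ, mul(Z, SZ)))))))
  [10] S(S(S(S(S(S(add(SZ, mul(Z, SZ))))))))
  [11] S(S(S(S(S(S(S(add(Z, mul(Z, SZ)))))))))
  [12] S(S(S(S(S(S(S(mul(Z, SZ))))))))
  [13] S^7(Z)

Answer: normal form = S^7(Z)  (in 13 steps)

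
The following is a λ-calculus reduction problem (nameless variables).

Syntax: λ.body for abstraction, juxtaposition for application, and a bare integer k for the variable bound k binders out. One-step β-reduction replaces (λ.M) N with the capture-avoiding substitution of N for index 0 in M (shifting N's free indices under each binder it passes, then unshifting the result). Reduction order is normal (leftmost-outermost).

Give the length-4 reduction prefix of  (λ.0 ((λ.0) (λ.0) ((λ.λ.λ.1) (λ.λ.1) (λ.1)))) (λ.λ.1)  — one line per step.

Answer: after 4 steps: λ.(λ.λ.λ.1) (λ.λ.1) (λ.λ.λ.1)

Reduction:
  start: (λ.0 ((λ.0) (λ.0) ((λ.λ.λ.1) (λ.λ.1) (λ.1)))) (λ.λ.1)
  [1] (λ.λ.1) ((λ.0) (λ.0) ((λ.λ.λ.1) (λ.λ.1) (λ.λ.λ.1)))
  [2] λ.(λ.0) (λ.0) ((λ.λ.λ.1) (λ.λ.1) (λ.λ.λ.1))
  [3] λ.(λ.0) ((λ.λ.λ.1) (λ.λ.1) (λ.λ.λ.1))
  [4] λ.(λ.λ.λ.1) (λ.λ.1) (λ.λ.λ.1)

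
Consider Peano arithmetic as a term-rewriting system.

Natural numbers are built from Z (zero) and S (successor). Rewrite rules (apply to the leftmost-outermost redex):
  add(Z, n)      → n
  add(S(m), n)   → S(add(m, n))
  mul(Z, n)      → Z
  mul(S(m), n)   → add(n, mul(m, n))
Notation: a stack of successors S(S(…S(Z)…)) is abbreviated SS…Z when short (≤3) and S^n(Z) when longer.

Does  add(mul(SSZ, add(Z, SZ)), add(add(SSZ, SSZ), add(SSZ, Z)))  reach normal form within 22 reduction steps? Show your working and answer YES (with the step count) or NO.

Answer: NO — after 22 steps the term is S(S(S(S(S(S(S(S(add(Z, Z))))))))), not yet normal

Reduction:
  start: add(mul(SSZ, add(Z, SZ)), add(add(SSZ, SSZ), add(SSZ, Z)))
  [1] add(add(add(Z, SZ), mul(SZ, add(Z, SZ))), add(add(SSZ, SSZ), add(SSZ, Z)))
  [2] add(add(SZ, mul(SZ, add(Z, SZ))), add(add(SSZ, SSZ), add(SSZ, Z)))
  [3] add(S(add(Z, mul(SZ, add(Z, SZ)))), add(add(SSZ, SSZ), add(SSZ, Z)))
  [4] S(add(add(Z, mul(SZ, add(Z, SZ))), add(add(SSZ, SSZ), add(SSZ, Z))))
  [5] S(add(mul(SZ, add(Z, SZ)), add(add(SSZ, SSZ), add(SSZ, Z))))
  [6] S(add(add(add(Z, SZ), mul(Z, add(Z, SZ))), add(add(SSZ, SSZ), add(SSZ, Z))))
  [7] S(add(add(SZ, mul(Z, add(Z, SZ))), add(add(SSZ, SSZ), add(SSZ, Z))))
  [8] S(add(S(add(Z, mul(Z, add(Z, SZ)))), add(add(SSZ, SSZ), add(SSZ, Z))))
  [9] S(S(add(add(Z, mul(Z, add(Z, SZ))), add(add(SSZ, SSZ), add(SSZ, Z)))))
  [10] S(S(add(mul(Z, add(Z, SZ)), add(add(SSZ, SSZ), add(SSZ, Z)))))
  [11] S(S(add(Z, add(add(SSZ, SSZ), add(SSZ, Z)))))
  [12] S(S(add(add(SSZ, SSZ), add(SSZ, Z))))
  [13] S(S(add(S(add(SZ, SSZ)), add(SSZ, Z))))
  [14] S(S(S(add(add(SZ, SSZ), add(SSZ, Z)))))
  [15] S(S(S(add(S(add(Z, SSZ)), add(SSZ, Z)))))
  [16] S(S(S(S(add(add(Z, SSZ), add(SSZ, Z))))))
  [17] S(S(S(S(add(SSZ, add(SSZ, Z))))))
  [18] S(S(S(S(S(add(SZ, add(SSZ, Z)))))))
  [19] S(S(S(S(S(S(add(Z, add(SSZ, Z))))))))
  [20] S(S(S(S(S(S(add(SSZ, Z)))))))
  [21] S(S(S(S(S(S(S(add(SZ, Z))))))))
  [22] S(S(S(S(S(S(S(S(add(Z, Z)))))))))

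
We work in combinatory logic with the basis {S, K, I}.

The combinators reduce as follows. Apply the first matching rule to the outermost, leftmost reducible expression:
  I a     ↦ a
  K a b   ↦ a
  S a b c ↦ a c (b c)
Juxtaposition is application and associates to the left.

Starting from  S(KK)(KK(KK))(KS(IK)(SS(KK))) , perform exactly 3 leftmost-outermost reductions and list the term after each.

Answer: after 3 steps: K(K(KS(IK)(SS(KK))))

Reduction:
  start: S(KK)(KK(KK))(KS(IK)(SS(KK)))
  [1] KK(KS(IK)(SS(KK)))(KK(KK)(KS(IK)(SS(KK))))
  [2] K(KK(KK)(KS(IK)(SS(KK))))
  [3] K(K(KS(IK)(SS(KK))))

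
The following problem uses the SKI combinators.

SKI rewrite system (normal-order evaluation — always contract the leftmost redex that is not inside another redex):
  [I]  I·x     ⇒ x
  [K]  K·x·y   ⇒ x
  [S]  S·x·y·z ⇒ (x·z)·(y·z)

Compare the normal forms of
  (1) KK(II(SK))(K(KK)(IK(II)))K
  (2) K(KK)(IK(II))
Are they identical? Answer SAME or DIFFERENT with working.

Term A:
  start: KK(II(SK))(K(KK)(IK(II)))K
  [1] K(K(KK)(IK(II)))K
  [2] K(KK)(IK(II))
  [3] KK

Term B:
  start: K(KK)(IK(II))
  [1] KK

Answer: SAME — A ⇓ KK, B ⇓ KK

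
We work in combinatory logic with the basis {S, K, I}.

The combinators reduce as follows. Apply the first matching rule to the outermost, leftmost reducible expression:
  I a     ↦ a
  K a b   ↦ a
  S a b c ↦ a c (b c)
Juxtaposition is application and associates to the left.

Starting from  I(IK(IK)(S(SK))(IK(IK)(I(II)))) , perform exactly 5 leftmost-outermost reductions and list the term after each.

Answer: after 5 steps: K(K(IK)(I(II)))

Derivation:
  start: I(IK(IK)(S(SK))(IK(IK)(I(II))))
  [1] IK(IK)(S(SK))(IK(IK)(I(II)))
  [2] K(IK)(S(SK))(IK(IK)(I(II)))
  [3] IK(IK(IK)(I(II)))
  [4] K(IK(IK)(I(II)))
  [5] K(K(IK)(I(II)))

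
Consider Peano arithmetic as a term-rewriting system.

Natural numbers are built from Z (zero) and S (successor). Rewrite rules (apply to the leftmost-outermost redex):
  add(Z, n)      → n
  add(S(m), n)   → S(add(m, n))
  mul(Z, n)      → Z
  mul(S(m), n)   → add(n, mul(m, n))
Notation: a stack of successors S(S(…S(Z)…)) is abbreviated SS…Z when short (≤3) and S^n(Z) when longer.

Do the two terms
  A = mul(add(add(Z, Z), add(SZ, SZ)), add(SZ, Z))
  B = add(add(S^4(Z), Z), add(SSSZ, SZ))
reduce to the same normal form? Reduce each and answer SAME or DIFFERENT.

Answer: DIFFERENT — A ⇓ SSZ, B ⇓ S^8(Z)

Working:
Term A:
  start: mul(add(add(Z, Z), add(SZ, SZ)), add(SZ, Z))
  →1  mul(add(Z, add(SZ, SZ)), add(SZ, Z))
  →2  mul(add(SZ, SZ), add(SZ, Z))
  →3  mul(S(add(Z, SZ)), add(SZ, Z))
  →4  add(add(SZ, Z), mul(add(Z, SZ), add(SZ, Z)))
  →5  add(S(add(Z, Z)), mul(add(Z, SZ), add(SZ, Z)))
  →6  S(add(add(Z, Z), mul(add(Z, SZ), add(SZ, Z))))
  →7  S(add(Z, mul(add(Z, SZ), add(SZ, Z))))
  →8  S(mul(add(Z, SZ), add(SZ, Z)))
  →9  S(mul(SZ, add(SZ, Z)))
  →10  S(add(add(SZ, Z), mul(Z, add(SZ, Z))))
  →11  S(add(S(add(Z, Z)), mul(Z, add(SZ, Z))))
  →12  S(S(add(add(Z, Z), mul(Z, add(SZ, Z)))))
  →13  S(S(add(Z, mul(Z, add(SZ, Z)))))
  →14  S(S(mul(Z, add(SZ, Z))))
  →15  SSZ

Term B:
  start: add(add(S^4(Z), Z), add(SSSZ, SZ))
  →1  add(S(add(SSSZ, Z)), add(SSSZ, SZ))
  →2  S(add(add(SSSZ, Z), add(SSSZ, SZ)))
  →3  S(add(S(add(SSZ, Z)), add(SSSZ, SZ)))
  →4  S(S(add(add(SSZ, Z), add(SSSZ, SZ))))
  →5  S(S(add(S(add(SZ, Z)), add(SSSZ, SZ))))
  →6  S(S(S(add(add(SZ, Z), add(SSSZ, SZ)))))
  →7  S(S(S(add(S(add(Z, Z)), add(SSSZ, SZ)))))
  →8  S(S(S(S(add(add(Z, Z), add(SSSZ, SZ))))))
  →9  S(S(S(S(add(Z, add(SSSZ, SZ))))))
  →10  S(S(S(S(add(SSSZ, SZ)))))
  →11  S(S(S(S(S(add(SSZ, SZ))))))
  →12  S(S(S(S(S(S(add(SZ, SZ)))))))
  →13  S(S(S(S(S(S(S(add(Z, SZ))))))))
  →14  S^8(Z)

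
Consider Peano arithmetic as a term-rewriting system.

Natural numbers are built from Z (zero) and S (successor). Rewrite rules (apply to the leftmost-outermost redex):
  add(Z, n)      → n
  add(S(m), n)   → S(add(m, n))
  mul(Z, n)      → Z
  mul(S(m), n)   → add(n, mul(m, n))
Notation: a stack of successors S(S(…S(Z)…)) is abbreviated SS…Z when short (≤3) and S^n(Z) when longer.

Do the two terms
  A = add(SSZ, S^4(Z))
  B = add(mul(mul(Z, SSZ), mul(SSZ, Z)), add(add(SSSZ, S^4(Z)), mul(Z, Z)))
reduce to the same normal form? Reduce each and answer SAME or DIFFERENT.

Answer: DIFFERENT — A ⇓ S^6(Z), B ⇓ S^7(Z)

Working:
Term A:
  start: add(SSZ, S^4(Z))
  →1  S(add(SZ, S^4(Z)))
  →2  S(S(add(Z, S^4(Z))))
  →3  S^6(Z)

Term B:
  start: add(mul(mul(Z, SSZ), mul(SSZ, Z)), add(add(SSSZ, S^4(Z)), mul(Z, Z)))
  →1  add(mul(Z, mul(SSZ, Z)), add(add(SSSZ, S^4(Z)), mul(Z, Z)))
  →2  add(Z, add(add(SSSZ, S^4(Z)), mul(Z, Z)))
  →3  add(add(SSSZ, S^4(Z)), mul(Z, Z))
  →4  add(S(add(SSZ, S^4(Z))), mul(Z, Z))
  →5  S(add(add(SSZ, S^4(Z)), mul(Z, Z)))
  →6  S(add(S(add(SZ, S^4(Z))), mul(Z, Z)))
  →7  S(S(add(add(SZ, S^4(Z)), mul(Z, Z))))
  →8  S(S(add(S(add(Z, S^4(Z))), mul(Z, Z))))
  →9  S(S(S(add(add(Z, S^4(Z)), mul(Z, Z)))))
  →10  S(S(S(add(S^4(Z), mul(Z, Z)))))
  →11  S(S(S(S(add(SSSZ, mul(Z, Z))))))
  →12  S(S(S(S(S(add(SSZ, mul(Z, Z)))))))
  →13  S(S(S(S(S(S(add(SZ, mul(Z, Z))))))))
  →14  S(S(S(S(S(S(S(add(Z, mul(Z, Z)))))))))
  →15  S(S(S(S(S(S(S(mul(Z, Z))))))))
  →16  S^7(Z)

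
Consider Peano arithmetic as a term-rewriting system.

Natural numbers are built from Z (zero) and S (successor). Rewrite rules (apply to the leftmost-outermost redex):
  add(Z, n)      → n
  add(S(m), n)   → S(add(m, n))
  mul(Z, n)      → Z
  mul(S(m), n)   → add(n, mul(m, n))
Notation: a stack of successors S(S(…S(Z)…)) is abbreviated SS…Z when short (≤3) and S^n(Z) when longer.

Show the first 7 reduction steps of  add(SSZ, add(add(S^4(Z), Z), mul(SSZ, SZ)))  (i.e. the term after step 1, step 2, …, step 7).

  start: add(SSZ, add(add(S^4(Z), Z), mul(SSZ, SZ)))
  step 1: S(add(SZ, add(add(S^4(Z), Z), mul(SSZ, SZ))))
  step 2: S(S(add(Z, add(add(S^4(Z), Z), mul(SSZ, SZ)))))
  step 3: S(S(add(add(S^4(Z), Z), mul(SSZ, SZ))))
  step 4: S(S(add(S(add(SSSZ, Z)), mul(SSZ, SZ))))
  step 5: S(S(S(add(add(SSSZ, Z), mul(SSZ, SZ)))))
  step 6: S(S(S(add(S(add(SSZ, Z)), mul(SSZ, SZ)))))
  step 7: S(S(S(S(add(add(SSZ, Z), mul(SSZ, SZ))))))

Answer: after 7 steps: S(S(S(S(add(add(SSZ, Z), mul(SSZ, SZ))))))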